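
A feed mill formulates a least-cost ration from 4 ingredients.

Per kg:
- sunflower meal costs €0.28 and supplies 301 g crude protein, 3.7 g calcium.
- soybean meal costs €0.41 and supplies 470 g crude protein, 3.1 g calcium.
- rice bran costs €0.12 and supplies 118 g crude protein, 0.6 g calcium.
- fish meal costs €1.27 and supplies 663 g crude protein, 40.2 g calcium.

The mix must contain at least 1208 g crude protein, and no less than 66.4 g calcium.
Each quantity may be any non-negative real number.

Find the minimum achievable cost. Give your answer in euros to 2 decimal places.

Let x1 = kg of sunflower meal, x2 = kg of soybean meal, x3 = kg of rice bran, x4 = kg of fish meal.
min 0.28x1 + 0.41x2 + 0.12x3 + 1.27x4 with:
  301x1 + 470x2 + 118x3 + 663x4 ≥ 1208   (crude protein)
  3.7x1 + 3.1x2 + 0.6x3 + 40.2x4 ≥ 66.4   (calcium)
  x1, x2, x3, x4 ≥ 0.
The cheapest feasible vertex uses only sunflower meal, fish meal; soybean meal, rice bran are not used. The crude protein and calcium requirements are met with equality.
That vertex is x1 = 0.4704, x4 = 1.608.
Objective = 0.28·0.4704 + 1.27·1.608 = 2.1739.

€2.17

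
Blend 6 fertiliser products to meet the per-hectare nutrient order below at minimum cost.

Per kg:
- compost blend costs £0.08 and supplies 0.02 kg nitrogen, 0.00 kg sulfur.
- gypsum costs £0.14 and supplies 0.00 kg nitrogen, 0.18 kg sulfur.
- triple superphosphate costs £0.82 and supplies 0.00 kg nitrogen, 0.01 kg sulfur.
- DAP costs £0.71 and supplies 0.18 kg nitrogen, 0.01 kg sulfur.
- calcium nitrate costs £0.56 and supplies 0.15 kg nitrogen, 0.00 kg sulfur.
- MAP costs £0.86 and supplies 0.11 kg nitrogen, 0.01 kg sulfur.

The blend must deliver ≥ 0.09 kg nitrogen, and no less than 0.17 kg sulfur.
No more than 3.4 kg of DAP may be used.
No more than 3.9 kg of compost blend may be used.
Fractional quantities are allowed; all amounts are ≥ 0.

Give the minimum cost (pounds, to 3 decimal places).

Let x1 = kg of compost blend, x2 = kg of gypsum, x3 = kg of triple superphosphate, x4 = kg of DAP, x5 = kg of calcium nitrate, x6 = kg of MAP.
min 0.08x1 + 0.14x2 + 0.82x3 + 0.71x4 + 0.56x5 + 0.86x6 with:
  0.02x1 + 0.18x4 + 0.15x5 + 0.11x6 ≥ 0.09   (nitrogen)
  0.18x2 + 0.01x3 + 0.01x4 + 0.01x6 ≥ 0.17   (sulfur)
  x4 ≤ 3.4
  x1 ≤ 3.9
  x1, x2, x3, x4, x5, x6 ≥ 0.
The cheapest feasible vertex uses only gypsum, calcium nitrate; compost blend, triple superphosphate, DAP, MAP are not used. The nitrogen and sulfur requirements are met with equality.
So gypsum = 0.9444 kg, calcium nitrate = 0.6 kg.
Hence cost = 0.14·0.9444 + 0.56·0.6 = £0.46822.

£0.468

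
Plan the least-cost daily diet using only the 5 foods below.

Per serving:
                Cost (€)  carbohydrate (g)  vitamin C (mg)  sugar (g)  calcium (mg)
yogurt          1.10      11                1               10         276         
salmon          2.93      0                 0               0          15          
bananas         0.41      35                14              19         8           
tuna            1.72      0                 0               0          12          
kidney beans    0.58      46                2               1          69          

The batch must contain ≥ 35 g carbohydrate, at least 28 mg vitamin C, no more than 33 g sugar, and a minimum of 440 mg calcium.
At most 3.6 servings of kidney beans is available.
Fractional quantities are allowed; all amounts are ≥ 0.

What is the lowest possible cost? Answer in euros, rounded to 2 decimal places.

Set it up as a linear program. Let x1 = servings of yogurt, x2 = servings of salmon, x3 = servings of bananas, x4 = servings of tuna, x5 = servings of kidney beans.
Minimise 1.1x1 + 2.93x2 + 0.41x3 + 1.72x4 + 0.58x5 with:
  11x1 + 35x3 + 46x5 ≥ 35   (carbohydrate)
  1x1 + 14x3 + 2x5 ≥ 28   (vitamin C)
  10x1 + 19x3 + 1x5 ≤ 33   (sugar)
  276x1 + 15x2 + 8x3 + 12x4 + 69x5 ≥ 440   (calcium)
  x5 ≤ 3.6
  x1, x2, x3, x4, x5 ≥ 0.
The minimum-cost mix takes nothing from salmon — only yogurt, bananas, tuna, kidney beans. There the vitamin C, sugar, calcium, the kidney beans cap constraints are tight.
Solving gives x1 = 0.13554, x3 = 1.476, x4 = 11.865, x5 = 3.6.
Hence cost = 1.1·0.13554 + 0.41·1.476 + 1.72·11.865 + 0.58·3.6 = €23.2501.

€23.25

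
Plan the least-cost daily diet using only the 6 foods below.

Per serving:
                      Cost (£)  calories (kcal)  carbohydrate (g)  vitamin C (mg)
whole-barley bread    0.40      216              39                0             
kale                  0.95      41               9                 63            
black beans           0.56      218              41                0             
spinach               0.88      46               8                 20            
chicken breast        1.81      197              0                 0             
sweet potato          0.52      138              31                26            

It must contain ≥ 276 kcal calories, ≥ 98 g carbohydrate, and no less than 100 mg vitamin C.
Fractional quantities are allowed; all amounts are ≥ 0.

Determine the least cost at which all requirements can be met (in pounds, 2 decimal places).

£1.90

Set it up as a linear program. Let x1 = servings of whole-barley bread, x2 = servings of kale, x3 = servings of black beans, x4 = servings of spinach, x5 = servings of chicken breast, x6 = servings of sweet potato.
min 0.4x1 + 0.95x2 + 0.56x3 + 0.88x4 + 1.81x5 + 0.52x6 subject to:
  216x1 + 41x2 + 218x3 + 46x4 + 197x5 + 138x6 ≥ 276   (calories)
  39x1 + 9x2 + 41x3 + 8x4 + 31x6 ≥ 98   (carbohydrate)
  63x2 + 20x4 + 26x6 ≥ 100   (vitamin C)
  x1, x2, x3, x4, x5, x6 ≥ 0.
At the optimum only kale, sweet potato are positive (whole-barley bread, black beans, spinach, chicken breast = 0). There the carbohydrate and vitamin C constraints are tight.
Optimal quantities: kale = 0.3211 servings, sweet potato = 3.068 servings.
Hence cost = 0.95·0.3211 + 0.52·3.068 = £1.9004.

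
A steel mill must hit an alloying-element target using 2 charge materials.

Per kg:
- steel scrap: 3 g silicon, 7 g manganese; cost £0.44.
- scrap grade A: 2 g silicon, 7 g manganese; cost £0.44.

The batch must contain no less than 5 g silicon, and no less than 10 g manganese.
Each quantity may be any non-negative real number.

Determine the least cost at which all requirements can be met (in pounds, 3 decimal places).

£0.733

Set it up as a linear program. Let x1 = kg of steel scrap, x2 = kg of scrap grade A.
Minimize 0.44x1 + 0.44x2 s.t.:
  3x1 + 2x2 ≥ 5   (silicon)
  7x1 + 7x2 ≥ 10   (manganese)
  x1, x2 ≥ 0.
The optimal basis is {steel scrap}; scrap grade A drops out. The silicon requirement is met with equality.
Optimal quantities: steel scrap = 1.667 kg.
Hence cost = 0.44·1.667 = £0.73348.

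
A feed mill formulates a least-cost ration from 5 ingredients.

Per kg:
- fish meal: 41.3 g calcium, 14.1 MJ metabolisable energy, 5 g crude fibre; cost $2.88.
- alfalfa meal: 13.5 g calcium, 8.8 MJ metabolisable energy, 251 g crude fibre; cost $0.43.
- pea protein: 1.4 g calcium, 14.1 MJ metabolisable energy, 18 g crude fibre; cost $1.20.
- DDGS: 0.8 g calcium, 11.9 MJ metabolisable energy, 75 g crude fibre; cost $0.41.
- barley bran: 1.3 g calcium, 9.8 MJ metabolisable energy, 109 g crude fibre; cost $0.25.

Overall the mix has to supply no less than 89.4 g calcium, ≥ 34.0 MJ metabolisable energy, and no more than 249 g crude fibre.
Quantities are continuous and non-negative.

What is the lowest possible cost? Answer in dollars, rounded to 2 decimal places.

Set it up as a linear program. Let x1 = kg of fish meal, x2 = kg of alfalfa meal, x3 = kg of pea protein, x4 = kg of DDGS, x5 = kg of barley bran.
Minimize 2.88x1 + 0.43x2 + 1.2x3 + 0.41x4 + 0.25x5 with:
  41.3x1 + 13.5x2 + 1.4x3 + 0.8x4 + 1.3x5 ≥ 89.4   (calcium)
  14.1x1 + 8.8x2 + 14.1x3 + 11.9x4 + 9.8x5 ≥ 34   (metabolisable energy)
  5x1 + 251x2 + 18x3 + 75x4 + 109x5 ≤ 249   (crude fibre)
  x1, x2, x3, x4, x5 ≥ 0.
The cheapest feasible vertex uses only fish meal, alfalfa meal; pea protein, DDGS, barley bran are not used. Binding constraints: calcium and crude fibre.
That vertex is x1 = 1.8524, x2 = 0.95513.
Total cost: 2.88·1.8524 + 0.43·0.95513 = 5.7456.

$5.75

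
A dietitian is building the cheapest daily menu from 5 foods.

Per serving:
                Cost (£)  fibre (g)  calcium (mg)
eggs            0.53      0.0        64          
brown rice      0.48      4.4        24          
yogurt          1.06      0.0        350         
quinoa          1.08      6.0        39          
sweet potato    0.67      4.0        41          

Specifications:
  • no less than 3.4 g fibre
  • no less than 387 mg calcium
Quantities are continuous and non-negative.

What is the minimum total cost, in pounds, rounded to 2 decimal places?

£1.49

Treat it as an LP. Let x1 = servings of eggs, x2 = servings of brown rice, x3 = servings of yogurt, x4 = servings of quinoa, x5 = servings of sweet potato.
Minimize 0.53x1 + 0.48x2 + 1.06x3 + 1.08x4 + 0.67x5 s.t.:
  4.4x2 + 6x4 + 4x5 ≥ 3.4   (fibre)
  64x1 + 24x2 + 350x3 + 39x4 + 41x5 ≥ 387   (calcium)
  x1, x2, x3, x4, x5 ≥ 0.
The optimal basis is {brown rice, yogurt}; eggs, quinoa, sweet potato drop out. There the fibre and calcium constraints are tight.
That vertex is x2 = 0.7727, x3 = 1.053.
Total cost: 0.48·0.7727 + 1.06·1.053 = 1.4871.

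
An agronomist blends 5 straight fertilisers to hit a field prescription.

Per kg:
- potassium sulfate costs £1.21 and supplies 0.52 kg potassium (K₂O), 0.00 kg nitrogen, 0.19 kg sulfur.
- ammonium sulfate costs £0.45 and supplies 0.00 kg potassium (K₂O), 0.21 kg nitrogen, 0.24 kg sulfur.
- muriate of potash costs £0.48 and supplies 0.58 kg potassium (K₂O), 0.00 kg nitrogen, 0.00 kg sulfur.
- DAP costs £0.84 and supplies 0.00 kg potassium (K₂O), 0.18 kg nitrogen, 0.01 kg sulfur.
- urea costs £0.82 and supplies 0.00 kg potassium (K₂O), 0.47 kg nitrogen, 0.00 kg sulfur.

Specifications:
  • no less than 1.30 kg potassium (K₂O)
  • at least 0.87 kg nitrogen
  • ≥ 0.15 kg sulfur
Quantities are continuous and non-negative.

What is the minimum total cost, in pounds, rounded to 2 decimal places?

Set it up as a linear program. Let x1 = kg of potassium sulfate, x2 = kg of ammonium sulfate, x3 = kg of muriate of potash, x4 = kg of DAP, x5 = kg of urea.
Minimize 1.21x1 + 0.45x2 + 0.48x3 + 0.84x4 + 0.82x5 subject to:
  0.52x1 + 0.58x3 ≥ 1.3   (potassium (K₂O))
  0.21x2 + 0.18x4 + 0.47x5 ≥ 0.87   (nitrogen)
  0.19x1 + 0.24x2 + 0.01x4 ≥ 0.15   (sulfur)
  x1, x2, x3, x4, x5 ≥ 0.
The optimal basis is {ammonium sulfate, muriate of potash, urea}; potassium sulfate, DAP drop out. Binding constraints: potassium (K₂O), nitrogen, sulfur.
Solving gives x2 = 0.625, x3 = 2.241, x5 = 1.572.
Total cost: 0.45·0.625 + 0.48·2.241 + 0.82·1.572 = 2.6460.

£2.65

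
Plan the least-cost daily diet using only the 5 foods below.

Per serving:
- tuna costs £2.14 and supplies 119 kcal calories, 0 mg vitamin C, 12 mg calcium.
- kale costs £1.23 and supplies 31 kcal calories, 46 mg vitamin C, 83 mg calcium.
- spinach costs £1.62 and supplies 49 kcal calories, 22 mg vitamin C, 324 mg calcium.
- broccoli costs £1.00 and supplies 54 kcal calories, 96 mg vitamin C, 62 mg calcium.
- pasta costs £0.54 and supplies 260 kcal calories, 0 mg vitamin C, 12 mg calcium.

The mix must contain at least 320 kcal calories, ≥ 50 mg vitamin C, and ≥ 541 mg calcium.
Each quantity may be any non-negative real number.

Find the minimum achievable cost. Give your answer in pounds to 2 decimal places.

£3.24

Let x1 = servings of tuna, x2 = servings of kale, x3 = servings of spinach, x4 = servings of broccoli, x5 = servings of pasta.
Minimise 2.14x1 + 1.23x2 + 1.62x3 + 1x4 + 0.54x5 with:
  119x1 + 31x2 + 49x3 + 54x4 + 260x5 ≥ 320   (calories)
  46x2 + 22x3 + 96x4 ≥ 50   (vitamin C)
  12x1 + 83x2 + 324x3 + 62x4 + 12x5 ≥ 541   (calcium)
  x1, x2, x3, x4, x5 ≥ 0.
At the optimum only spinach, broccoli, pasta are positive (tuna, kale = 0). The calories, vitamin C, calcium requirements are met with equality.
Optimal quantities: spinach = 1.607 servings, broccoli = 0.1525 servings, pasta = 0.8962 servings.
Objective = 1.62·1.607 + 1·0.1525 + 0.54·0.8962 = 3.2398.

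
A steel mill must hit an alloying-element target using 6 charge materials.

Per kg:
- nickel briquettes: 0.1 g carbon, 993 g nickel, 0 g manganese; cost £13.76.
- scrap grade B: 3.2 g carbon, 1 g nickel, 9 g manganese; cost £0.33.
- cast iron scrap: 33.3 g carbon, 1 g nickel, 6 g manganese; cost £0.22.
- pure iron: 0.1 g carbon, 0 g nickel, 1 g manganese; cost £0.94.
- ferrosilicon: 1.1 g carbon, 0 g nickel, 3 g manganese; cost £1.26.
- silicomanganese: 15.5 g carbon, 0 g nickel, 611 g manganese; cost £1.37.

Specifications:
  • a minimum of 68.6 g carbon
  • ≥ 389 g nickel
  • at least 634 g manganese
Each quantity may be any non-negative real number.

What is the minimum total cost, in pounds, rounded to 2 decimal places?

Treat it as an LP. Let x1 = kg of nickel briquettes, x2 = kg of scrap grade B, x3 = kg of cast iron scrap, x4 = kg of pure iron, x5 = kg of ferrosilicon, x6 = kg of silicomanganese.
min 13.76x1 + 0.33x2 + 0.22x3 + 0.94x4 + 1.26x5 + 1.37x6 with:
  0.1x1 + 3.2x2 + 33.3x3 + 0.1x4 + 1.1x5 + 15.5x6 ≥ 68.6   (carbon)
  993x1 + 1x2 + 1x3 ≥ 389   (nickel)
  9x2 + 6x3 + 1x4 + 3x5 + 611x6 ≥ 634   (manganese)
  x1, x2, x3, x4, x5, x6 ≥ 0.
The minimum-cost mix takes nothing from scrap grade B, pure iron, ferrosilicon — only nickel briquettes, cast iron scrap, silicomanganese. The carbon, nickel, manganese requirements are met with equality.
Optimal quantities: nickel briquettes = 0.3901 kg, cast iron scrap = 1.583 kg, silicomanganese = 1.022 kg.
Total cost: 13.76·0.3901 + 0.22·1.583 + 1.37·1.022 = 7.1162.

£7.12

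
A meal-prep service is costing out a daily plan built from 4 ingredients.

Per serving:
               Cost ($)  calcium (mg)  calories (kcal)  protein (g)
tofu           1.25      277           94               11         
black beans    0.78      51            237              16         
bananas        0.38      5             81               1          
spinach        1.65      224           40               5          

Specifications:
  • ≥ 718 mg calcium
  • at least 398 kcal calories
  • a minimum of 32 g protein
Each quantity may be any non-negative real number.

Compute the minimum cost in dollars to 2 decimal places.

Let x1 = servings of tofu, x2 = servings of black beans, x3 = servings of bananas, x4 = servings of spinach.
Minimize 1.25x1 + 0.78x2 + 0.38x3 + 1.65x4 s.t.:
  277x1 + 51x2 + 5x3 + 224x4 ≥ 718   (calcium)
  94x1 + 237x2 + 81x3 + 40x4 ≥ 398   (calories)
  11x1 + 16x2 + 1x3 + 5x4 ≥ 32   (protein)
  x1, x2, x3, x4 ≥ 0.
The optimal basis is {tofu, black beans}; bananas, spinach drop out. There the calcium and calories constraints are tight.
That vertex is x1 = 2.463, x2 = 0.7026.
Hence cost = 1.25·2.463 + 0.78·0.7026 = $3.6268.

$3.63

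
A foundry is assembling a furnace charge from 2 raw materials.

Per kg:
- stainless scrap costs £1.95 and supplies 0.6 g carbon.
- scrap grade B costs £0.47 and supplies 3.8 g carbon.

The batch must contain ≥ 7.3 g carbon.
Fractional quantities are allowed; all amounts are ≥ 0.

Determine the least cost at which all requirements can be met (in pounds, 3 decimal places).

Set it up as a linear program. Let x1 = kg of stainless scrap, x2 = kg of scrap grade B.
Minimise 1.95x1 + 0.47x2 with:
  0.6x1 + 3.8x2 ≥ 7.3   (carbon)
  x1, x2 ≥ 0.
The cheapest feasible vertex uses only scrap grade B; stainless scrap is not used. Binding constraint: carbon.
Optimal quantities: scrap grade B = 1.921 kg.
Hence cost = 0.47·1.921 = £0.90287.

£0.903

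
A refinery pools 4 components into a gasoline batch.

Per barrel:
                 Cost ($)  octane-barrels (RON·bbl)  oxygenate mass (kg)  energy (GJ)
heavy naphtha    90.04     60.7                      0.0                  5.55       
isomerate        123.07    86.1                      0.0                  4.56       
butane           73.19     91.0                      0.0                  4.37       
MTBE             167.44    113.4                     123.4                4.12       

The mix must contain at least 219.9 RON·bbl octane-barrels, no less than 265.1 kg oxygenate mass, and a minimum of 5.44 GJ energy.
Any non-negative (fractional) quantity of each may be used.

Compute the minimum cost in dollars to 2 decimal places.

$359.71

This is a linear program. Let x1 = barrels of heavy naphtha, x2 = barrels of isomerate, x3 = barrels of butane, x4 = barrels of MTBE.
Minimize 90.04x1 + 123.07x2 + 73.19x3 + 167.44x4 with:
  60.7x1 + 86.1x2 + 91x3 + 113.4x4 ≥ 219.9   (octane-barrels)
  123.4x4 ≥ 265.1   (oxygenate mass)
  5.55x1 + 4.56x2 + 4.37x3 + 4.12x4 ≥ 5.44   (energy)
  x1, x2, x3, x4 ≥ 0.
The optimal basis is {MTBE}; heavy naphtha, isomerate, butane drop out. There the oxygenate mass constraint is tight.
So MTBE = 2.1483 barrels.
Cost = 167.44·2.1483 = 359.7114.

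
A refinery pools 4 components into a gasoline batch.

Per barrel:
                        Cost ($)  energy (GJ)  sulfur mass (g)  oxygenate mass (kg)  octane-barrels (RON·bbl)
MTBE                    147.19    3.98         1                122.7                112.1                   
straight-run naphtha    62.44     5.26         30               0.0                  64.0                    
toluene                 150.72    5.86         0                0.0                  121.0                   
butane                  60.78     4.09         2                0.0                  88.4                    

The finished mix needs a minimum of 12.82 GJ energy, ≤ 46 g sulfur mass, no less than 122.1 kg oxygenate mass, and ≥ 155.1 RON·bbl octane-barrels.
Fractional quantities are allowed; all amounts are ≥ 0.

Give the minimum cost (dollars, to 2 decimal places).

$254.81

Treat it as an LP. Let x1 = barrels of MTBE, x2 = barrels of straight-run naphtha, x3 = barrels of toluene, x4 = barrels of butane.
Minimize 147.19x1 + 62.44x2 + 150.72x3 + 60.78x4 s.t.:
  3.98x1 + 5.26x2 + 5.86x3 + 4.09x4 ≥ 12.82   (energy)
  1x1 + 30x2 + 2x4 ≤ 46   (sulfur mass)
  122.7x1 ≥ 122.1   (oxygenate mass)
  112.1x1 + 64x2 + 121x3 + 88.4x4 ≥ 155.1   (octane-barrels)
  x1, x2, x3, x4 ≥ 0.
The minimum-cost mix takes nothing from toluene — only MTBE, straight-run naphtha, butane. Binding constraints: energy, sulfur mass, oxygenate mass.
That vertex is x1 = 0.9951, x2 = 1.483, x4 = 0.259.
Hence cost = 147.19·0.9951 + 62.44·1.483 + 60.78·0.259 = $254.8093.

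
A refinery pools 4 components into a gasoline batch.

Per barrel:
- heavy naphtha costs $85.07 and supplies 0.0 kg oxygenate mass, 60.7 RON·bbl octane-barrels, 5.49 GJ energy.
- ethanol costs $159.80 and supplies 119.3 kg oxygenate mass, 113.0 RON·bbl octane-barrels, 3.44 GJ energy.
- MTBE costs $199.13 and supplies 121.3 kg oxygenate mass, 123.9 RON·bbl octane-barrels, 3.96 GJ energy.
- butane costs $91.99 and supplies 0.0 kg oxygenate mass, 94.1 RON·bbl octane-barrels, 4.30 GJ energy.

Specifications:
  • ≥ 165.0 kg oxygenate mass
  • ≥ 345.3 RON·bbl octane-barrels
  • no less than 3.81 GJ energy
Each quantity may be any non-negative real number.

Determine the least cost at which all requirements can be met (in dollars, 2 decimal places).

Let x1 = barrels of heavy naphtha, x2 = barrels of ethanol, x3 = barrels of MTBE, x4 = barrels of butane.
Minimize 85.07x1 + 159.8x2 + 199.13x3 + 91.99x4 with:
  119.3x2 + 121.3x3 ≥ 165   (oxygenate mass)
  60.7x1 + 113x2 + 123.9x3 + 94.1x4 ≥ 345.3   (octane-barrels)
  5.49x1 + 3.44x2 + 3.96x3 + 4.3x4 ≥ 3.81   (energy)
  x1, x2, x3, x4 ≥ 0.
The optimal basis is {ethanol, butane}; heavy naphtha, MTBE drop out. Binding constraints: oxygenate mass and octane-barrels.
Optimal quantities: ethanol = 1.3831 barrels, butane = 2.0086 barrels.
Hence cost = 159.8·1.3831 + 91.99·2.0086 = $405.7905.

$405.79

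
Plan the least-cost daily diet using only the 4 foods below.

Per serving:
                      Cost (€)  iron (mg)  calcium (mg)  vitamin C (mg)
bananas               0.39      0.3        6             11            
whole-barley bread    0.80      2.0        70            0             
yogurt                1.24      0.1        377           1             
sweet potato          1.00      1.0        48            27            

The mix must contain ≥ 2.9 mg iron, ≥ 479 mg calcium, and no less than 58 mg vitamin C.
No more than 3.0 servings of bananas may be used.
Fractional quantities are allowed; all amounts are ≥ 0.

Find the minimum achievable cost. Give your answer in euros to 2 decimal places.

€3.55

This is a linear program. Let x1 = servings of bananas, x2 = servings of whole-barley bread, x3 = servings of yogurt, x4 = servings of sweet potato.
Minimize 0.39x1 + 0.8x2 + 1.24x3 + 1x4 with:
  0.3x1 + 2x2 + 0.1x3 + 1x4 ≥ 2.9   (iron)
  6x1 + 70x2 + 377x3 + 48x4 ≥ 479   (calcium)
  11x1 + 1x3 + 27x4 ≥ 58   (vitamin C)
  x1 ≤ 3
  x1, x2, x3, x4 ≥ 0.
The cheapest feasible vertex uses only whole-barley bread, yogurt, sweet potato; bananas is not used. The iron, calcium, vitamin C requirements are met with equality.
That vertex is x2 = 0.3464, x3 = 0.9371, x4 = 2.113.
Hence cost = 0.8·0.3464 + 1.24·0.9371 + 1·2.113 = €3.5521.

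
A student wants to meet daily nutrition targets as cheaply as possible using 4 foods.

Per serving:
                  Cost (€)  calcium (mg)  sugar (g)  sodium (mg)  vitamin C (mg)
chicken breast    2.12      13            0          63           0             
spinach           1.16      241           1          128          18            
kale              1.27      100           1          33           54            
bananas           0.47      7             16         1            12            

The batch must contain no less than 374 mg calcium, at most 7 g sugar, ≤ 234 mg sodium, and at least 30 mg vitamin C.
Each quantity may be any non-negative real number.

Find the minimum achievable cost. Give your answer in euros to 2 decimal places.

€1.84

Let x1 = servings of chicken breast, x2 = servings of spinach, x3 = servings of kale, x4 = servings of bananas.
min 2.12x1 + 1.16x2 + 1.27x3 + 0.47x4 subject to:
  13x1 + 241x2 + 100x3 + 7x4 ≥ 374   (calcium)
  1x2 + 1x3 + 16x4 ≤ 7   (sugar)
  63x1 + 128x2 + 33x3 + 1x4 ≤ 234   (sodium)
  18x2 + 54x3 + 12x4 ≥ 30   (vitamin C)
  x1, x2, x3, x4 ≥ 0.
The optimal basis is {spinach, kale}; chicken breast, bananas drop out. There the calcium and vitamin C constraints are tight.
So spinach = 1.5334 servings, kale = 0.044409 servings.
Total cost: 1.16·1.5334 + 1.27·0.044409 = 1.8351.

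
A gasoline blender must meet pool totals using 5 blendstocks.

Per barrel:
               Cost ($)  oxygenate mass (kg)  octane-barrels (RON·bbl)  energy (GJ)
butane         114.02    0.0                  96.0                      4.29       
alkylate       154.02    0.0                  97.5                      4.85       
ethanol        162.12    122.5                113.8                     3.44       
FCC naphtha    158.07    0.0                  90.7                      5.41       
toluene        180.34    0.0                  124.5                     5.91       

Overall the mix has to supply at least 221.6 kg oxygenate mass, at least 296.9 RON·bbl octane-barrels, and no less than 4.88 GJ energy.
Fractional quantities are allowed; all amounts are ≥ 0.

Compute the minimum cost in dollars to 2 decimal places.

Set it up as a linear program. Let x1 = barrels of butane, x2 = barrels of alkylate, x3 = barrels of ethanol, x4 = barrels of FCC naphtha, x5 = barrels of toluene.
Minimise 114.02x1 + 154.02x2 + 162.12x3 + 158.07x4 + 180.34x5 s.t.:
  122.5x3 ≥ 221.6   (oxygenate mass)
  96x1 + 97.5x2 + 113.8x3 + 90.7x4 + 124.5x5 ≥ 296.9   (octane-barrels)
  4.29x1 + 4.85x2 + 3.44x3 + 5.41x4 + 5.91x5 ≥ 4.88   (energy)
  x1, x2, x3, x4, x5 ≥ 0.
The minimum-cost mix takes nothing from alkylate, FCC naphtha, toluene — only butane, ethanol. Binding constraints: oxygenate mass and octane-barrels.
Solving gives x1 = 0.9483, x3 = 1.809.
Hence cost = 114.02·0.9483 + 162.12·1.809 = $401.4002.

$401.40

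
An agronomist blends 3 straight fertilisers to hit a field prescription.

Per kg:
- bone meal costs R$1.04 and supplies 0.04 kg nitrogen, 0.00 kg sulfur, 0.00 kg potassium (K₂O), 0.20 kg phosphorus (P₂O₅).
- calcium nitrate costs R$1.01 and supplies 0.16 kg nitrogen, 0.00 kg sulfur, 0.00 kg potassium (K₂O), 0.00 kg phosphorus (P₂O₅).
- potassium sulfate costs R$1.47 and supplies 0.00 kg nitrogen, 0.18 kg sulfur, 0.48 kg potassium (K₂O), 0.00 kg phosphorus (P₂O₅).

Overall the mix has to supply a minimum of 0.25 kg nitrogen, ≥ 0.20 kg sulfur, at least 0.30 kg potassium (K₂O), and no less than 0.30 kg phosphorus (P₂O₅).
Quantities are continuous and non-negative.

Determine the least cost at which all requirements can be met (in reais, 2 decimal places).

R$4.39

Set it up as a linear program. Let x1 = kg of bone meal, x2 = kg of calcium nitrate, x3 = kg of potassium sulfate.
Minimize 1.04x1 + 1.01x2 + 1.47x3 s.t.:
  0.04x1 + 0.16x2 ≥ 0.25   (nitrogen)
  0.18x3 ≥ 0.2   (sulfur)
  0.48x3 ≥ 0.3   (potassium (K₂O))
  0.2x1 ≥ 0.3   (phosphorus (P₂O₅))
  x1, x2, x3 ≥ 0.
All 3 inputs are positive at the optimum. The nitrogen, sulfur, phosphorus (P₂O₅) requirements are met with equality.
So bone meal = 1.5 kg, calcium nitrate = 1.188 kg, potassium sulfate = 1.111 kg.
Objective = 1.04·1.5 + 1.01·1.188 + 1.47·1.111 = 4.3931.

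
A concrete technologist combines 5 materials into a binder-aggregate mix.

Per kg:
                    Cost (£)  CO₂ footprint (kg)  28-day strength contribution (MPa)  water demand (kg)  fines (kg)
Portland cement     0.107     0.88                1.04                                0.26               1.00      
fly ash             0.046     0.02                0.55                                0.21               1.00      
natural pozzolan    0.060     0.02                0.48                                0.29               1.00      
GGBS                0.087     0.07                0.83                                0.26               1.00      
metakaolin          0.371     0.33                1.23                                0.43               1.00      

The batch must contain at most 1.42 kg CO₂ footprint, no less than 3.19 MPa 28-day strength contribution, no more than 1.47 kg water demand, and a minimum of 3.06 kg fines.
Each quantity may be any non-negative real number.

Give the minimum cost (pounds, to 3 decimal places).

£0.267

Let x1 = kg of Portland cement, x2 = kg of fly ash, x3 = kg of natural pozzolan, x4 = kg of GGBS, x5 = kg of metakaolin.
Minimize 0.107x1 + 0.046x2 + 0.06x3 + 0.087x4 + 0.371x5 subject to:
  0.88x1 + 0.02x2 + 0.02x3 + 0.07x4 + 0.33x5 ≤ 1.42   (CO₂ footprint)
  1.04x1 + 0.55x2 + 0.48x3 + 0.83x4 + 1.23x5 ≥ 3.19   (28-day strength contribution)
  0.26x1 + 0.21x2 + 0.29x3 + 0.26x4 + 0.43x5 ≤ 1.47   (water demand)
  1x1 + 1x2 + 1x3 + 1x4 + 1x5 ≥ 3.06   (fines)
  x1, x2, x3, x4, x5 ≥ 0.
The optimal basis is {fly ash}; Portland cement, natural pozzolan, GGBS, metakaolin drop out. There the 28-day strength contribution constraint is tight.
Solving gives x2 = 5.8.
Objective = 0.046·5.8 = 0.26680.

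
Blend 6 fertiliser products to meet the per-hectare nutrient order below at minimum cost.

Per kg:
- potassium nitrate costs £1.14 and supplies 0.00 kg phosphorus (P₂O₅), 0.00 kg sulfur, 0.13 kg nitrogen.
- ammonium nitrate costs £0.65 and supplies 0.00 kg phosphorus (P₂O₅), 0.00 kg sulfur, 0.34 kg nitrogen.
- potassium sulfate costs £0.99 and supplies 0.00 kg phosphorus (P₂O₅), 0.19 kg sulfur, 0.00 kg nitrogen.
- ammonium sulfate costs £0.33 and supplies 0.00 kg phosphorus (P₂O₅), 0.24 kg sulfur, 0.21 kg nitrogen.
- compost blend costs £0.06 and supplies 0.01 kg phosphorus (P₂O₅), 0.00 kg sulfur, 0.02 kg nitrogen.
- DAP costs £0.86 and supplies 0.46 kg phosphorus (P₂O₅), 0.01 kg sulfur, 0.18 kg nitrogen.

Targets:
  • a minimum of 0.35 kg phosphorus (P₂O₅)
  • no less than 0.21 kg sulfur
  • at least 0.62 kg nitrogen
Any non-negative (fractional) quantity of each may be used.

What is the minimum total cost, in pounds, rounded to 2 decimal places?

This is a linear program. Let x1 = kg of potassium nitrate, x2 = kg of ammonium nitrate, x3 = kg of potassium sulfate, x4 = kg of ammonium sulfate, x5 = kg of compost blend, x6 = kg of DAP.
Minimise 1.14x1 + 0.65x2 + 0.99x3 + 0.33x4 + 0.06x5 + 0.86x6 with:
  0.01x5 + 0.46x6 ≥ 0.35   (phosphorus (P₂O₅))
  0.19x3 + 0.24x4 + 0.01x6 ≥ 0.21   (sulfur)
  0.13x1 + 0.34x2 + 0.21x4 + 0.02x5 + 0.18x6 ≥ 0.62   (nitrogen)
  x1, x2, x3, x4, x5, x6 ≥ 0.
At the optimum only ammonium sulfate, DAP are positive (potassium nitrate, ammonium nitrate, potassium sulfate, compost blend = 0). The phosphorus (P₂O₅) and nitrogen requirements are met with equality.
Optimal quantities: ammonium sulfate = 2.3 kg, DAP = 0.7609 kg.
Objective = 0.33·2.3 + 0.86·0.7609 = 1.4134.

£1.41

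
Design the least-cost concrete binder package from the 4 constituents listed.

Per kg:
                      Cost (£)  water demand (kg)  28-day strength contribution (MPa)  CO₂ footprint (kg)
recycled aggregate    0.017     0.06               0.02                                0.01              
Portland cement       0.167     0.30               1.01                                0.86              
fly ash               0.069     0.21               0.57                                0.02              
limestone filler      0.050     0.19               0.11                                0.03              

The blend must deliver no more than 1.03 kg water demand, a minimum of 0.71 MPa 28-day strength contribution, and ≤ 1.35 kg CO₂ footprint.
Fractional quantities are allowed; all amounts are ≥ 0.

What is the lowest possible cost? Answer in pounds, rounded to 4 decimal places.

£0.0859

Treat it as an LP. Let x1 = kg of recycled aggregate, x2 = kg of Portland cement, x3 = kg of fly ash, x4 = kg of limestone filler.
Minimize 0.017x1 + 0.167x2 + 0.069x3 + 0.05x4 s.t.:
  0.06x1 + 0.3x2 + 0.21x3 + 0.19x4 ≤ 1.03   (water demand)
  0.02x1 + 1.01x2 + 0.57x3 + 0.11x4 ≥ 0.71   (28-day strength contribution)
  0.01x1 + 0.86x2 + 0.02x3 + 0.03x4 ≤ 1.35   (CO₂ footprint)
  x1, x2, x3, x4 ≥ 0.
The cheapest feasible vertex uses only fly ash; recycled aggregate, Portland cement, limestone filler are not used. There the 28-day strength contribution constraint is tight.
That vertex is x3 = 1.2456.
Total cost: 0.069·1.2456 = 0.085946.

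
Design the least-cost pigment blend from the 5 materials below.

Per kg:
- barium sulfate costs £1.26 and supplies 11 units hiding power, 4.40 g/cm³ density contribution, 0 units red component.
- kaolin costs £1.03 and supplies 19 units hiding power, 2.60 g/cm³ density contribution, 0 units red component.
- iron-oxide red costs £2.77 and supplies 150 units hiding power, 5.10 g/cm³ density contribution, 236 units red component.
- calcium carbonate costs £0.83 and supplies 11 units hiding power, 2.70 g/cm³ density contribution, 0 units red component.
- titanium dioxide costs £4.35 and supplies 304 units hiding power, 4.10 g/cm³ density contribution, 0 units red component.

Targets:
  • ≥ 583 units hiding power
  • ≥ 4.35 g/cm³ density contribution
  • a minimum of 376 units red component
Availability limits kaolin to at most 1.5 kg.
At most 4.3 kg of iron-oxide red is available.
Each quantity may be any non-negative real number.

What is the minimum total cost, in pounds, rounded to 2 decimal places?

Set it up as a linear program. Let x1 = kg of barium sulfate, x2 = kg of kaolin, x3 = kg of iron-oxide red, x4 = kg of calcium carbonate, x5 = kg of titanium dioxide.
min 1.26x1 + 1.03x2 + 2.77x3 + 0.83x4 + 4.35x5 subject to:
  11x1 + 19x2 + 150x3 + 11x4 + 304x5 ≥ 583   (hiding power)
  4.4x1 + 2.6x2 + 5.1x3 + 2.7x4 + 4.1x5 ≥ 4.35   (density contribution)
  236x3 ≥ 376   (red component)
  x2 ≤ 1.5
  x3 ≤ 4.3
  x1, x2, x3, x4, x5 ≥ 0.
At the optimum only iron-oxide red, titanium dioxide are positive (barium sulfate, kaolin, calcium carbonate = 0). There the hiding power and red component constraints are tight.
Solving gives x3 = 1.593, x5 = 1.132.
Total cost: 2.77·1.593 + 4.35·1.132 = 9.3368.

£9.34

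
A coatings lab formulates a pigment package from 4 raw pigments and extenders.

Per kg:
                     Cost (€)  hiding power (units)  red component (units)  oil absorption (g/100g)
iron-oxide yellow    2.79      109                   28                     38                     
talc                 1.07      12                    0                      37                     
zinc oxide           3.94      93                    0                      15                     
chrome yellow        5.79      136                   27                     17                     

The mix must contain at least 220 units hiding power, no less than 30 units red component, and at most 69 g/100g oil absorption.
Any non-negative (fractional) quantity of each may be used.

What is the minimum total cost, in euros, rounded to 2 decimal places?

€6.22

Treat it as an LP. Let x1 = kg of iron-oxide yellow, x2 = kg of talc, x3 = kg of zinc oxide, x4 = kg of chrome yellow.
min 2.79x1 + 1.07x2 + 3.94x3 + 5.79x4 subject to:
  109x1 + 12x2 + 93x3 + 136x4 ≥ 220   (hiding power)
  28x1 + 27x4 ≥ 30   (red component)
  38x1 + 37x2 + 15x3 + 17x4 ≤ 69   (oil absorption)
  x1, x2, x3, x4 ≥ 0.
At the optimum only iron-oxide yellow, chrome yellow are positive (talc, zinc oxide = 0). There the hiding power and oil absorption constraints are tight.
Solving gives x1 = 1.703, x4 = 0.2531.
Cost = 2.79·1.703 + 5.79·0.2531 = 6.2168.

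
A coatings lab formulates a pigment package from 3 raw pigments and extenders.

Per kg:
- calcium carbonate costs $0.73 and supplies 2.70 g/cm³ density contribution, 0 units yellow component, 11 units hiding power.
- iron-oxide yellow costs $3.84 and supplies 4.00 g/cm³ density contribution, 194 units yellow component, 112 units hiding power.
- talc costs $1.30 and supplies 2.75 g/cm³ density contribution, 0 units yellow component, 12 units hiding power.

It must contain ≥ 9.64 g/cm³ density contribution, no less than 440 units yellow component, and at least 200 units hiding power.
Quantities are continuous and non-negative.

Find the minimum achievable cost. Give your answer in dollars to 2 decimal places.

Let x1 = kg of calcium carbonate, x2 = kg of iron-oxide yellow, x3 = kg of talc.
Minimize 0.73x1 + 3.84x2 + 1.3x3 subject to:
  2.7x1 + 4x2 + 2.75x3 ≥ 9.64   (density contribution)
  194x2 ≥ 440   (yellow component)
  11x1 + 112x2 + 12x3 ≥ 200   (hiding power)
  x1, x2, x3 ≥ 0.
The minimum-cost mix takes nothing from talc — only calcium carbonate, iron-oxide yellow. Binding constraints: density contribution and yellow component.
That vertex is x1 = 0.2103, x2 = 2.268.
Hence cost = 0.73·0.2103 + 3.84·2.268 = $8.8626.

$8.86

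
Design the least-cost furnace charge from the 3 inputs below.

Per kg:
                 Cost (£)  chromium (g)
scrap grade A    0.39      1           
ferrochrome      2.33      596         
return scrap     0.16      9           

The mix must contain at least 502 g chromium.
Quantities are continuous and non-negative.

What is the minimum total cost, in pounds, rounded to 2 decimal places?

£1.96

Let x1 = kg of scrap grade A, x2 = kg of ferrochrome, x3 = kg of return scrap.
Minimize 0.39x1 + 2.33x2 + 0.16x3 with:
  1x1 + 596x2 + 9x3 ≥ 502   (chromium)
  x1, x2, x3 ≥ 0.
At the optimum only ferrochrome is positive (scrap grade A, return scrap = 0). The chromium requirement is met with equality.
Optimal quantities: ferrochrome = 0.8423 kg.
Objective = 2.33·0.8423 = 1.9626.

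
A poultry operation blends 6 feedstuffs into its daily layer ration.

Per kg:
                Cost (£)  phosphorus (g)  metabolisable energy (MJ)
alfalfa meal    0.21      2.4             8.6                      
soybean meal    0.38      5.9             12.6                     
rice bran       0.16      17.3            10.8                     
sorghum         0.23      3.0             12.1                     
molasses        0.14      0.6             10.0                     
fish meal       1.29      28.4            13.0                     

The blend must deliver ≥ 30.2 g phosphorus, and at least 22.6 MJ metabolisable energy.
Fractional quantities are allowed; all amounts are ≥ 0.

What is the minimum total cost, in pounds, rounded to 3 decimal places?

£0.332

Treat it as an LP. Let x1 = kg of alfalfa meal, x2 = kg of soybean meal, x3 = kg of rice bran, x4 = kg of sorghum, x5 = kg of molasses, x6 = kg of fish meal.
Minimize 0.21x1 + 0.38x2 + 0.16x3 + 0.23x4 + 0.14x5 + 1.29x6 s.t.:
  2.4x1 + 5.9x2 + 17.3x3 + 3x4 + 0.6x5 + 28.4x6 ≥ 30.2   (phosphorus)
  8.6x1 + 12.6x2 + 10.8x3 + 12.1x4 + 10x5 + 13x6 ≥ 22.6   (metabolisable energy)
  x1, x2, x3, x4, x5, x6 ≥ 0.
The optimal basis is {rice bran, molasses}; alfalfa meal, soybean meal, sorghum, fish meal drop out. The phosphorus and metabolisable energy requirements are met with equality.
Solving gives x3 = 1.732, x5 = 0.3893.
Objective = 0.16·1.732 + 0.14·0.3893 = 0.33162.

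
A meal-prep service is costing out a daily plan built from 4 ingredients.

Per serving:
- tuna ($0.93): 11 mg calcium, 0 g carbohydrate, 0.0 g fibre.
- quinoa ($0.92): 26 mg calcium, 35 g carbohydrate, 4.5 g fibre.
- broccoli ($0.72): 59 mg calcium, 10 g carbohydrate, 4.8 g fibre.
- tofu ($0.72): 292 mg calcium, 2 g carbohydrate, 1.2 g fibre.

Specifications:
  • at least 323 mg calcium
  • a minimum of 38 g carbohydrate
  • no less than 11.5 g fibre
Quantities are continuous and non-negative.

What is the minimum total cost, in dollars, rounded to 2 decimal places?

Treat it as an LP. Let x1 = servings of tuna, x2 = servings of quinoa, x3 = servings of broccoli, x4 = servings of tofu.
Minimise 0.93x1 + 0.92x2 + 0.72x3 + 0.72x4 s.t.:
  11x1 + 26x2 + 59x3 + 292x4 ≥ 323   (calcium)
  35x2 + 10x3 + 2x4 ≥ 38   (carbohydrate)
  4.5x2 + 4.8x3 + 1.2x4 ≥ 11.5   (fibre)
  x1, x2, x3, x4 ≥ 0.
The optimal basis is {quinoa, broccoli, tofu}; tuna drops out. The calcium, carbohydrate, fibre requirements are met with equality.
Optimal quantities: quinoa = 0.5619 servings, broccoli = 1.69 servings, tofu = 0.7146 servings.
Total cost: 0.92·0.5619 + 0.72·1.69 + 0.72·0.7146 = 2.2483.

$2.25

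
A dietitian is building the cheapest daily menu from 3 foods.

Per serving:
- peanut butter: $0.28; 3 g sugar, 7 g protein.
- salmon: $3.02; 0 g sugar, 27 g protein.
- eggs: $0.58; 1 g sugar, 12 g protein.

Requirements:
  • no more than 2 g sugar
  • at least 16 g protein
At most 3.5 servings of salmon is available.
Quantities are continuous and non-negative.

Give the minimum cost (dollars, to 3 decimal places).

Treat it as an LP. Let x1 = servings of peanut butter, x2 = servings of salmon, x3 = servings of eggs.
Minimize 0.28x1 + 3.02x2 + 0.58x3 s.t.:
  3x1 + 1x3 ≤ 2   (sugar)
  7x1 + 27x2 + 12x3 ≥ 16   (protein)
  x2 ≤ 3.5
  x1, x2, x3 ≥ 0.
The minimum-cost mix takes nothing from salmon — only peanut butter, eggs. There the sugar and protein constraints are tight.
So peanut butter = 0.2759 servings, eggs = 1.172 servings.
Total cost: 0.28·0.2759 + 0.58·1.172 = 0.75701.

$0.757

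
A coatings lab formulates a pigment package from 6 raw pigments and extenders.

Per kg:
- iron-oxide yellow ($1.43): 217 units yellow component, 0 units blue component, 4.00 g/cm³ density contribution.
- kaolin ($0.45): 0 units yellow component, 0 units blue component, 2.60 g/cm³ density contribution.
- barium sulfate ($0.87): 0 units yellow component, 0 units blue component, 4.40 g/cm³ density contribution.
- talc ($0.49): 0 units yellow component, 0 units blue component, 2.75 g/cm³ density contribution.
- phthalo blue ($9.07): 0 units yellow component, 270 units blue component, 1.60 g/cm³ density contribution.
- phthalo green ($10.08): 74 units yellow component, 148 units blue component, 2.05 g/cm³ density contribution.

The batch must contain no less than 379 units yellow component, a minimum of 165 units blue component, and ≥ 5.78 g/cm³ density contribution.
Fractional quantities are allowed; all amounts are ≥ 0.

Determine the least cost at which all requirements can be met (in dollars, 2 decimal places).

$8.04

Let x1 = kg of iron-oxide yellow, x2 = kg of kaolin, x3 = kg of barium sulfate, x4 = kg of talc, x5 = kg of phthalo blue, x6 = kg of phthalo green.
Minimise 1.43x1 + 0.45x2 + 0.87x3 + 0.49x4 + 9.07x5 + 10.08x6 subject to:
  217x1 + 74x6 ≥ 379   (yellow component)
  270x5 + 148x6 ≥ 165   (blue component)
  4x1 + 2.6x2 + 4.4x3 + 2.75x4 + 1.6x5 + 2.05x6 ≥ 5.78   (density contribution)
  x1, x2, x3, x4, x5, x6 ≥ 0.
The cheapest feasible vertex uses only iron-oxide yellow, phthalo blue; kaolin, barium sulfate, talc, phthalo green are not used. There the yellow component and blue component constraints are tight.
Optimal quantities: iron-oxide yellow = 1.747 kg, phthalo blue = 0.6111 kg.
Cost = 1.43·1.747 + 9.07·0.6111 = 8.0409.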